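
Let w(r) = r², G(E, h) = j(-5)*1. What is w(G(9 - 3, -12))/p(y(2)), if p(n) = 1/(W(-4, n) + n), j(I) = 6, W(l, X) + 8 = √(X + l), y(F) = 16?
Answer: 288 + 72*√3 ≈ 412.71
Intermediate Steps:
W(l, X) = -8 + √(X + l)
p(n) = 1/(-8 + n + √(-4 + n)) (p(n) = 1/((-8 + √(n - 4)) + n) = 1/((-8 + √(-4 + n)) + n) = 1/(-8 + n + √(-4 + n)))
G(E, h) = 6 (G(E, h) = 6*1 = 6)
w(G(9 - 3, -12))/p(y(2)) = 6²/(1/(-8 + 16 + √(-4 + 16))) = 36/(1/(-8 + 16 + √12)) = 36/(1/(-8 + 16 + 2*√3)) = 36/(1/(8 + 2*√3)) = 36*(8 + 2*√3) = 288 + 72*√3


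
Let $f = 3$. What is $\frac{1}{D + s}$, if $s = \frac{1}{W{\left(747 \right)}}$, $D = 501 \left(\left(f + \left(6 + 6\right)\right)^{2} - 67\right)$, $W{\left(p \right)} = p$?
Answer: $\frac{747}{59131027} \approx 1.2633 \cdot 10^{-5}$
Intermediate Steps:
$D = 79158$ ($D = 501 \left(\left(3 + \left(6 + 6\right)\right)^{2} - 67\right) = 501 \left(\left(3 + 12\right)^{2} - 67\right) = 501 \left(15^{2} - 67\right) = 501 \left(225 - 67\right) = 501 \cdot 158 = 79158$)
$s = \frac{1}{747} \approx 0.0013387$
$\frac{1}{D + s} = \frac{1}{79158 + \frac{1}{747}} = \frac{1}{\frac{59131027}{747}} = \frac{747}{59131027}$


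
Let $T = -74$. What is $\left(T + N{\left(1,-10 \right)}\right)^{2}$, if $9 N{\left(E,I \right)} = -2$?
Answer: $\frac{446224}{81} \approx 5508.9$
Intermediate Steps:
$N{\left(E,I \right)} = - \frac{2}{9}$ ($N{\left(E,I \right)} = \frac{1}{9} \left(-2\right) = - \frac{2}{9}$)
$\left(T + N{\left(1,-10 \right)}\right)^{2} = \left(-74 - \frac{2}{9}\right)^{2} = \left(- \frac{668}{9}\right)^{2} = \frac{446224}{81}$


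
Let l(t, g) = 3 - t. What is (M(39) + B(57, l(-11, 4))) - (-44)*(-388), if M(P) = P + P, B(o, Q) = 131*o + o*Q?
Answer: -8729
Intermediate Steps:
B(o, Q) = 131*o + Q*o
M(P) = 2*P
(M(39) + B(57, l(-11, 4))) - (-44)*(-388) = (2*39 + 57*(131 + (3 - 1*(-11)))) - (-44)*(-388) = (78 + 57*(131 + (3 + 11))) - 1*17072 = (78 + 57*(131 + 14)) - 17072 = (78 + 57*145) - 17072 = (78 + 8265) - 17072 = 8343 - 17072 = -8729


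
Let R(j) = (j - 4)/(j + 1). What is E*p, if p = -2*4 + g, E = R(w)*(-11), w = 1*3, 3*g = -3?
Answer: -99/4 ≈ -24.750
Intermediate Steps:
g = -1 (g = (1/3)*(-3) = -1)
w = 3
R(j) = (-4 + j)/(1 + j)
E = 11/4 (E = ((-4 + 3)/(1 + 3))*(-11) = (-1/4)*(-11) = ((1/4)*(-1))*(-11) = -1/4*(-11) = 11/4 ≈ 2.7500)
p = -9 (p = -2*4 - 1 = -8 - 1 = -9)
E*p = (11/4)*(-9) = -99/4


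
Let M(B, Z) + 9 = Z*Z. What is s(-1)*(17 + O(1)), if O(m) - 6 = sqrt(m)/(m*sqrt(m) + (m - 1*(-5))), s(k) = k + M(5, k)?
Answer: -1458/7 ≈ -208.29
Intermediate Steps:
M(B, Z) = -9 + Z**2 (M(B, Z) = -9 + Z*Z = -9 + Z**2)
s(k) = -9 + k + k**2 (s(k) = k + (-9 + k**2) = -9 + k + k**2)
O(m) = 6 + sqrt(m)/(5 + m + m**(3/2)) (O(m) = 6 + sqrt(m)/(m*sqrt(m) + (m - 1*(-5))) = 6 + sqrt(m)/(m**(3/2) + (m + 5)) = 6 + sqrt(m)/(m**(3/2) + (5 + m)) = 6 + sqrt(m)/(5 + m + m**(3/2)))
s(-1)*(17 + O(1)) = (-9 - 1 + (-1)**2)*(17 + (30 + sqrt(1) + 6*1 + 6*1**(3/2))/(5 + 1 + 1**(3/2))) = (-9 - 1 + 1)*(17 + (30 + 1 + 6 + 6*1)/(5 + 1 + 1)) = -9*(17 + (30 + 1 + 6 + 6)/7) = -9*(17 + (1/7)*43) = -9*(17 + 43/7) = -9*162/7 = -1458/7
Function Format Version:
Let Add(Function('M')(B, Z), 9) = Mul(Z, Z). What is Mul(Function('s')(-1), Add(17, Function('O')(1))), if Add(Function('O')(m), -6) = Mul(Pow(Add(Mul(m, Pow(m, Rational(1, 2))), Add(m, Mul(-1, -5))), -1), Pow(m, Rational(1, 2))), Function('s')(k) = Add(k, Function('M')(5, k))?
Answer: Rational(-1458, 7) ≈ -208.29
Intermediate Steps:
Function('M')(B, Z) = Add(-9, Pow(Z, 2)) (Function('M')(B, Z) = Add(-9, Mul(Z, Z)) = Add(-9, Pow(Z, 2)))
Function('s')(k) = Add(-9, k, Pow(k, 2)) (Function('s')(k) = Add(k, Add(-9, Pow(k, 2))) = Add(-9, k, Pow(k, 2)))
Function('O')(m) = Add(6, Mul(Pow(m, Rational(1, 2)), Pow(Add(5, m, Pow(m, Rational(3, 2))), -1))) (Function('O')(m) = Add(6, Mul(Pow(Add(Mul(m, Pow(m, Rational(1, 2))), Add(m, Mul(-1, -5))), -1), Pow(m, Rational(1, 2)))) = Add(6, Mul(Pow(Add(Pow(m, Rational(3, 2)), Add(m, 5)), -1), Pow(m, Rational(1, 2)))) = Add(6, Mul(Pow(Add(Pow(m, Rational(3, 2)), Add(5, m)), -1), Pow(m, Rational(1, 2)))) = Add(6, Mul(Pow(Add(5, m, Pow(m, Rational(3, 2))), -1), Pow(m, Rational(1, 2)))) = Add(6, Mul(Pow(m, Rational(1, 2)), Pow(Add(5, m, Pow(m, Rational(3, 2))), -1))))
Mul(Function('s')(-1), Add(17, Function('O')(1))) = Mul(Add(-9, -1, Pow(-1, 2)), Add(17, Mul(Pow(Add(5, 1, Pow(1, Rational(3, 2))), -1), Add(30, Pow(1, Rational(1, 2)), Mul(6, 1), Mul(6, Pow(1, Rational(3, 2))))))) = Mul(Add(-9, -1, 1), Add(17, Mul(Pow(Add(5, 1, 1), -1), Add(30, 1, 6, Mul(6, 1))))) = Mul(-9, Add(17, Mul(Pow(7, -1), Add(30, 1, 6, 6)))) = Mul(-9, Add(17, Mul(Rational(1, 7), 43))) = Mul(-9, Add(17, Rational(43, 7))) = Mul(-9, Rational(162, 7)) = Rational(-1458, 7)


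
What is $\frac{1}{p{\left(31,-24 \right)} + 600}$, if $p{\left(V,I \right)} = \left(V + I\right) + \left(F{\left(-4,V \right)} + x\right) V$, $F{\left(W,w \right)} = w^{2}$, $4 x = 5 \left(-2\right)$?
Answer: $\frac{2}{60641} \approx 3.2981 \cdot 10^{-5}$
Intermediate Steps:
$x = - \frac{5}{2}$ ($x = \frac{5 \left(-2\right)}{4} = \frac{1}{4} \left(-10\right) = - \frac{5}{2} \approx -2.5$)
$p{\left(V,I \right)} = I + V + V \left(- \frac{5}{2} + V^{2}\right)$ ($p{\left(V,I \right)} = \left(V + I\right) + \left(V^{2} - \frac{5}{2}\right) V = \left(I + V\right) + \left(- \frac{5}{2} + V^{2}\right) V = \left(I + V\right) + V \left(- \frac{5}{2} + V^{2}\right) = I + V + V \left(- \frac{5}{2} + V^{2}\right)$)
$\frac{1}{p{\left(31,-24 \right)} + 600} = \frac{1}{\left(-24 + 31^{3} - \frac{93}{2}\right) + 600} = \frac{1}{\left(-24 + 29791 - \frac{93}{2}\right) + 600} = \frac{1}{\frac{59441}{2} + 600} = \frac{1}{\frac{60641}{2}} = \frac{2}{60641}$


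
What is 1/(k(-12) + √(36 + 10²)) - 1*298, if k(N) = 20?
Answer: -19663/66 - √34/132 ≈ -297.97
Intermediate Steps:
1/(k(-12) + √(36 + 10²)) - 1*298 = 1/(20 + √(36 + 10²)) - 1*298 = 1/(20 + √(36 + 100)) - 298 = 1/(20 + √136) - 298 = 1/(20 + 2*√34) - 298 = -298 + 1/(20 + 2*√34)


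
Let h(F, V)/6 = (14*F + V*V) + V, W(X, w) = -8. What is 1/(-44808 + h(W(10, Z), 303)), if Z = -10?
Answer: 1/507192 ≈ 1.9716e-6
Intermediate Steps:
h(F, V) = 6*V + 6*V**2 + 84*F (h(F, V) = 6*((14*F + V*V) + V) = 6*((14*F + V**2) + V) = 6*((V**2 + 14*F) + V) = 6*(V + V**2 + 14*F) = 6*V + 6*V**2 + 84*F)
1/(-44808 + h(W(10, Z), 303)) = 1/(-44808 + (6*303 + 6*303**2 + 84*(-8))) = 1/(-44808 + (1818 + 6*91809 - 672)) = 1/(-44808 + (1818 + 550854 - 672)) = 1/(-44808 + 552000) = 1/507192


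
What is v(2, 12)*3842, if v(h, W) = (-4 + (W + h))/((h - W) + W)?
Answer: 19210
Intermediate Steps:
v(h, W) = (-4 + W + h)/h
v(2, 12)*3842 = ((-4 + 12 + 2)/2)*3842 = ((½)*10)*3842 = 5*3842 = 19210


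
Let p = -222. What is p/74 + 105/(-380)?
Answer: -249/76 ≈ -3.2763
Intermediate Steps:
p/74 + 105/(-380) = -222/74 + 105/(-380) = -222*1/74 + 105*(-1/380) = -3 - 21/76 = -249/76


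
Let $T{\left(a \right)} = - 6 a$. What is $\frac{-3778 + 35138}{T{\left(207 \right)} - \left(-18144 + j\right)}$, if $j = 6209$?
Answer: $\frac{31360}{10693} \approx 2.9328$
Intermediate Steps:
$\frac{-3778 + 35138}{T{\left(207 \right)} - \left(-18144 + j\right)} = \frac{-3778 + 35138}{\left(-6\right) 207 + \left(18144 - 6209\right)} = \frac{31360}{-1242 + \left(18144 - 6209\right)} = \frac{31360}{-1242 + 11935} = \frac{31360}{10693}$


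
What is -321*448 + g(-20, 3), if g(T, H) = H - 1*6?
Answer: -143811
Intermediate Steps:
g(T, H) = -6 + H (g(T, H) = H - 6 = -6 + H)
-321*448 + g(-20, 3) = -321*448 + (-6 + 3) = -143808 - 3 = -143811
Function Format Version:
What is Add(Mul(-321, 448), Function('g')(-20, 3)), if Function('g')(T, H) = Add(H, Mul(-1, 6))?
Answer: -143811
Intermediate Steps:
Function('g')(T, H) = Add(-6, H) (Function('g')(T, H) = Add(H, -6) = Add(-6, H))
Add(Mul(-321, 448), Function('g')(-20, 3)) = Add(Mul(-321, 448), Add(-6, 3)) = Add(-143808, -3) = -143811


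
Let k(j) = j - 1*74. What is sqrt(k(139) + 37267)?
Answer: 6*sqrt(1037) ≈ 193.21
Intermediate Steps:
k(j) = -74 + j (k(j) = j - 74 = -74 + j)
sqrt(k(139) + 37267) = sqrt((-74 + 139) + 37267) = sqrt(65 + 37267) = sqrt(37332) = 6*sqrt(1037)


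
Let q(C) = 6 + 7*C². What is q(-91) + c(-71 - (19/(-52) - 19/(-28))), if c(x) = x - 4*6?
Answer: 10533739/182 ≈ 57878.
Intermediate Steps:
c(x) = -24 + x (c(x) = x - 24 = -24 + x)
q(-91) + c(-71 - (19/(-52) - 19/(-28))) = (6 + 7*(-91)²) + (-24 + (-71 - (19/(-52) - 19/(-28)))) = (6 + 7*8281) + (-24 + (-71 - (19*(-1/52) - 19*(-1/28)))) = (6 + 57967) + (-24 + (-71 - (-19/52 + 19/28))) = 57973 + (-24 + (-71 - 1*57/182)) = 57973 + (-24 + (-71 - 57/182)) = 57973 + (-24 - 12979/182) = 57973 - 17347/182 = 10533739/182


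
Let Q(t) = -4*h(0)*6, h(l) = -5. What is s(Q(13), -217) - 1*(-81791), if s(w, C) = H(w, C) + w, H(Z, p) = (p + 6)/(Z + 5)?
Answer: 10238664/125 ≈ 81909.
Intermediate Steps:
H(Z, p) = (6 + p)/(5 + Z)
Q(t) = 120 (Q(t) = -4*(-5)*6 = 20*6 = 120)
s(w, C) = w + (6 + C)/(5 + w) (s(w, C) = (6 + C)/(5 + w) + w = w + (6 + C)/(5 + w))
s(Q(13), -217) - 1*(-81791) = (6 - 217 + 120*(5 + 120))/(5 + 120) - 1*(-81791) = (6 - 217 + 120*125)/125 + 81791 = (6 - 217 + 15000)/125 + 81791 = (1/125)*14789 + 81791 = 14789/125 + 81791 = 10238664/125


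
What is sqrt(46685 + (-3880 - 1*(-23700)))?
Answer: sqrt(66505) ≈ 257.89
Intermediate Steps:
sqrt(46685 + (-3880 - 1*(-23700))) = sqrt(46685 + (-3880 + 23700)) = sqrt(46685 + 19820) = sqrt(66505)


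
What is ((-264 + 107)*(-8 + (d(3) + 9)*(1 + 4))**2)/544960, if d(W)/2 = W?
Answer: -704773/544960 ≈ -1.2933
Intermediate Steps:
d(W) = 2*W
((-264 + 107)*(-8 + (d(3) + 9)*(1 + 4))**2)/544960 = ((-264 + 107)*(-8 + (2*3 + 9)*(1 + 4))**2)/544960 = -157*(-8 + (6 + 9)*5)**2*(1/544960) = -157*(-8 + 15*5)**2*(1/544960) = -157*(-8 + 75)**2*(1/544960) = -157*67**2*(1/544960) = -157*4489*(1/544960) = -704773*1/544960 = -704773/544960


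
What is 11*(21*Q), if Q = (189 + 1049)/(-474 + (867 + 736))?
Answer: 285978/1129 ≈ 253.30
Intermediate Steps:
Q = 1238/1129 (Q = 1238/(-474 + 1603) = 1238/1129 ≈ 1.0965)
11*(21*Q) = 11*(21*(1238/1129)) = 11*(25998/1129) = 285978/1129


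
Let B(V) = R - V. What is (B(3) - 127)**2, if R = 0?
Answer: 16900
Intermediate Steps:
B(V) = -V (B(V) = 0 - V = -V)
(B(3) - 127)**2 = (-1*3 - 127)**2 = (-3 - 127)**2 = (-130)**2 = 16900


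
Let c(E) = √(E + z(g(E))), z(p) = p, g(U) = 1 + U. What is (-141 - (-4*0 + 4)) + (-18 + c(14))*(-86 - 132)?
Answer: 3779 - 218*√29 ≈ 2605.0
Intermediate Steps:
c(E) = √(1 + 2*E) (c(E) = √(E + (1 + E)) = √(1 + 2*E))
(-141 - (-4*0 + 4)) + (-18 + c(14))*(-86 - 132) = (-141 - (-4*0 + 4)) + (-18 + √(1 + 2*14))*(-86 - 132) = (-141 - (0 + 4)) + (-18 + √(1 + 28))*(-218) = (-141 - 1*4) + (-18 + √29)*(-218) = (-141 - 4) + (3924 - 218*√29) = -145 + (3924 - 218*√29) = 3779 - 218*√29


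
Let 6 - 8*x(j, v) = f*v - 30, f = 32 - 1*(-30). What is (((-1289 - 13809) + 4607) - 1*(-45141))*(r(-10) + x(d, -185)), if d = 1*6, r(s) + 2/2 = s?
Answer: 98908425/2 ≈ 4.9454e+7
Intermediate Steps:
f = 62 (f = 32 + 30 = 62)
r(s) = -1 + s
d = 6
x(j, v) = 9/2 - 31*v/4 (x(j, v) = ¾ - (62*v - 30)/8 = ¾ - (-30 + 62*v)/8 = ¾ + (15/4 - 31*v/4) = 9/2 - 31*v/4)
(((-1289 - 13809) + 4607) - 1*(-45141))*(r(-10) + x(d, -185)) = (((-1289 - 13809) + 4607) - 1*(-45141))*((-1 - 10) + (9/2 - 31/4*(-185))) = ((-15098 + 4607) + 45141)*(-11 + (9/2 + 5735/4)) = (-10491 + 45141)*(-11 + 5753/4) = 34650*(5709/4) = 98908425/2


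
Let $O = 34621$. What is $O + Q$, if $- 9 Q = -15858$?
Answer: $36383$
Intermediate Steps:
$Q = 1762$ ($Q = \left(- \frac{1}{9}\right) \left(-15858\right) = 1762$)
$O + Q = 34621 + 1762 = 36383$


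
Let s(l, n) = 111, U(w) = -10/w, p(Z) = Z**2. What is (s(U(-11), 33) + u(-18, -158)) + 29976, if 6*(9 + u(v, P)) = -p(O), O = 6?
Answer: 30072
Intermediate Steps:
u(v, P) = -15 (u(v, P) = -9 + (-1*6**2)/6 = -9 + (-1*36)/6 = -9 + (1/6)*(-36) = -9 - 6 = -15)
(s(U(-11), 33) + u(-18, -158)) + 29976 = (111 - 15) + 29976 = 96 + 29976 = 30072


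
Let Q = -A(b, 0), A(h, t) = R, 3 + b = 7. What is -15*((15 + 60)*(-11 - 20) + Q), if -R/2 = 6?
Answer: 34695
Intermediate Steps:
b = 4 (b = -3 + 7 = 4)
R = -12 (R = -2*6 = -12)
A(h, t) = -12
Q = 12 (Q = -1*(-12) = 12)
-15*((15 + 60)*(-11 - 20) + Q) = -15*((15 + 60)*(-11 - 20) + 12) = -15*(75*(-31) + 12) = -15*(-2325 + 12) = -15*(-2313) = 34695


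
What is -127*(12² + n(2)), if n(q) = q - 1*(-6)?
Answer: -19304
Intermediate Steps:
n(q) = 6 + q (n(q) = q + 6 = 6 + q)
-127*(12² + n(2)) = -127*(12² + (6 + 2)) = -127*(144 + 8) = -127*152 = -19304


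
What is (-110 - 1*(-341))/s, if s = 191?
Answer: 231/191 ≈ 1.2094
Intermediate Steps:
(-110 - 1*(-341))/s = (-110 - 1*(-341))/191 = (-110 + 341)*(1/191) = 231*(1/191) = 231/191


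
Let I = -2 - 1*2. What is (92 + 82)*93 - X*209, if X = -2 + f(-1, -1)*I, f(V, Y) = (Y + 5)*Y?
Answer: 13256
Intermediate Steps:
f(V, Y) = Y*(5 + Y) (f(V, Y) = (5 + Y)*Y = Y*(5 + Y))
I = -4 (I = -2 - 2 = -4)
X = 14 (X = -2 - (5 - 1)*(-4) = -2 - 1*4*(-4) = -2 - 4*(-4) = -2 + 16 = 14)
(92 + 82)*93 - X*209 = (92 + 82)*93 - 14*209 = 174*93 - 1*2926 = 16182 - 2926 = 13256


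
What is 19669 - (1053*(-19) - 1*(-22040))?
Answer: 17636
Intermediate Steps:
19669 - (1053*(-19) - 1*(-22040)) = 19669 - (-20007 + 22040) = 19669 - 1*2033 = 19669 - 2033 = 17636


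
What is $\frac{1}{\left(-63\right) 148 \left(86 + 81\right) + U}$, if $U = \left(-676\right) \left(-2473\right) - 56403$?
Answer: $\frac{1}{58237} \approx 1.7171 \cdot 10^{-5}$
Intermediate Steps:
$U = 1615345$ ($U = 1671748 - 56403 = 1615345$)
$\frac{1}{\left(-63\right) 148 \left(86 + 81\right) + U} = \frac{1}{\left(-63\right) 148 \left(86 + 81\right) + 1615345} = \frac{1}{\left(-9324\right) 167 + 1615345} = \frac{1}{-1557108 + 1615345} = \frac{1}{58237}$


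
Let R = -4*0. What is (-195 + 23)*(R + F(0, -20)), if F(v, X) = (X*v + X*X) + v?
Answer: -68800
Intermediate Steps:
R = 0
F(v, X) = v + X**2 + X*v (F(v, X) = (X*v + X**2) + v = (X**2 + X*v) + v = v + X**2 + X*v)
(-195 + 23)*(R + F(0, -20)) = (-195 + 23)*(0 + (0 + (-20)**2 - 20*0)) = -172*(0 + (0 + 400 + 0)) = -172*(0 + 400) = -172*400 = -68800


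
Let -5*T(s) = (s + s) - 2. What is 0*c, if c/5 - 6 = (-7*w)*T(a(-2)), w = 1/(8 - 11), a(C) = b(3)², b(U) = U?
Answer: 0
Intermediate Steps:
a(C) = 9 (a(C) = 3² = 9)
w = -⅓ (w = 1/(-3) = -⅓ ≈ -0.33333)
T(s) = ⅖ - 2*s/5 (T(s) = -((s + s) - 2)/5 = -(2*s - 2)/5 = -(-2 + 2*s)/5 = ⅖ - 2*s/5)
c = -22/3 (c = 30 + 5*((-7*(-⅓))*(⅖ - ⅖*9)) = 30 + 5*(7*(⅖ - 18/5)/3) = 30 + 5*((7/3)*(-16/5)) = 30 + 5*(-112/15) = 30 - 112/3 = -22/3 ≈ -7.3333)
0*c = 0*(-22/3) = 0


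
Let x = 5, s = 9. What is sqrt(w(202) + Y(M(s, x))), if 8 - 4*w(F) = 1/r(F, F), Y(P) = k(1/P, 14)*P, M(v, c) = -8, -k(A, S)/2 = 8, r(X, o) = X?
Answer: 3*sqrt(2357542)/404 ≈ 11.402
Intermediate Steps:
k(A, S) = -16 (k(A, S) = -2*8 = -16)
Y(P) = -16*P
w(F) = 2 - 1/(4*F)
sqrt(w(202) + Y(M(s, x))) = sqrt((2 - 1/4/202) - 16*(-8)) = sqrt((2 - 1/4*1/202) + 128) = sqrt((2 - 1/808) + 128) = sqrt(1615/808 + 128) = sqrt(105039/808) = 3*sqrt(2357542)/404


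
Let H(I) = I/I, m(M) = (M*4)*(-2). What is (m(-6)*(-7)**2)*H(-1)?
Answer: 2352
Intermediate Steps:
m(M) = -8*M (m(M) = (4*M)*(-2) = -8*M)
H(I) = 1
(m(-6)*(-7)**2)*H(-1) = (-8*(-6)*(-7)**2)*1 = (48*49)*1 = 2352*1 = 2352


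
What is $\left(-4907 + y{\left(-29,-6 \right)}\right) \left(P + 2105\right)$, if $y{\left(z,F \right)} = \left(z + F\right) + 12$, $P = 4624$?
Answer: $-33173970$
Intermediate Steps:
$y{\left(z,F \right)} = 12 + F + z$ ($y{\left(z,F \right)} = \left(F + z\right) + 12 = 12 + F + z$)
$\left(-4907 + y{\left(-29,-6 \right)}\right) \left(P + 2105\right) = \left(-4907 - 23\right) \left(4624 + 2105\right) = \left(-4907 - 23\right) 6729 = \left(-4930\right) 6729 = -33173970$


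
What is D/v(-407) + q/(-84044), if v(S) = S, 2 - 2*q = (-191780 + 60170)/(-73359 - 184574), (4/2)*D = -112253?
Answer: 608347266214491/4411416234082 ≈ 137.90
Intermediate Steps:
D = -112253/2 (D = (½)*(-112253) = -112253/2 ≈ -56127.)
q = 192128/257933 (q = 1 - (-191780 + 60170)/(2*(-73359 - 184574)) = 1 - (-65805)/(-257933) = 1 - (-65805)*(-1)/257933 = 1 - ½*131610/257933 = 1 - 65805/257933 = 192128/257933 ≈ 0.74488)
D/v(-407) + q/(-84044) = -112253/2/(-407) + (192128/257933)/(-84044) = -112253/2*(-1/407) + (192128/257933)*(-1/84044) = 112253/814 - 48032/5419430263 = 608347266214491/4411416234082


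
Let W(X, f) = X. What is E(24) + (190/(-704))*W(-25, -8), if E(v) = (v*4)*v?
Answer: 813383/352 ≈ 2310.7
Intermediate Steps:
E(v) = 4*v² (E(v) = (4*v)*v = 4*v²)
E(24) + (190/(-704))*W(-25, -8) = 4*24² + (190/(-704))*(-25) = 4*576 + (190*(-1/704))*(-25) = 2304 - 95/352*(-25) = 2304 + 2375/352 = 813383/352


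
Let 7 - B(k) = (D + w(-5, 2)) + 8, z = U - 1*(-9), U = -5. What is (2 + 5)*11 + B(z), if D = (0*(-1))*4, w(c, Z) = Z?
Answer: 74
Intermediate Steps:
D = 0 (D = 0*4 = 0)
z = 4 (z = -5 - 1*(-9) = -5 + 9 = 4)
B(k) = -3 (B(k) = 7 - ((0 + 2) + 8) = 7 - (2 + 8) = 7 - 1*10 = 7 - 10 = -3)
(2 + 5)*11 + B(z) = (2 + 5)*11 - 3 = 7*11 - 3 = 77 - 3 = 74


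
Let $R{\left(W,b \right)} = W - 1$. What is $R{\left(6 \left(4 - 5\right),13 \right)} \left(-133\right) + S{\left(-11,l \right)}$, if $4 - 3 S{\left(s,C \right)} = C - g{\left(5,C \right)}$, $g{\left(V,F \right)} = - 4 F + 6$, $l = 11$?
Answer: $916$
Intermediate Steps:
$g{\left(V,F \right)} = 6 - 4 F$
$R{\left(W,b \right)} = -1 + W$ ($R{\left(W,b \right)} = W - 1 = -1 + W$)
$S{\left(s,C \right)} = \frac{10}{3} - \frac{5 C}{3}$ ($S{\left(s,C \right)} = \frac{4}{3} - \frac{C - \left(6 - 4 C\right)}{3} = \frac{4}{3} - \frac{C + \left(-6 + 4 C\right)}{3} = \frac{4}{3} - \frac{-6 + 5 C}{3} = \frac{4}{3} - \left(-2 + \frac{5 C}{3}\right) = \frac{10}{3} - \frac{5 C}{3}$)
$R{\left(6 \left(4 - 5\right),13 \right)} \left(-133\right) + S{\left(-11,l \right)} = \left(-1 + 6 \left(4 - 5\right)\right) \left(-133\right) + \left(\frac{10}{3} - \frac{55}{3}\right) = \left(-1 + 6 \left(-1\right)\right) \left(-133\right) + \left(\frac{10}{3} - \frac{55}{3}\right) = \left(-1 - 6\right) \left(-133\right) - 15 = \left(-7\right) \left(-133\right) - 15 = 931 - 15 = 916$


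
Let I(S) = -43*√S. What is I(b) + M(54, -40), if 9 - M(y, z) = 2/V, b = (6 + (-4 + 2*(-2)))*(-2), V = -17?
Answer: -1307/17 ≈ -76.882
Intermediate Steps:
b = 4 (b = (6 + (-4 - 4))*(-2) = (6 - 8)*(-2) = -2*(-2) = 4)
M(y, z) = 155/17 (M(y, z) = 9 - 2/(-17) = 9 - 2*(-1)/17 = 9 - 1*(-2/17) = 9 + 2/17 = 155/17)
I(b) + M(54, -40) = -43*√4 + 155/17 = -43*2 + 155/17 = -86 + 155/17 = -1307/17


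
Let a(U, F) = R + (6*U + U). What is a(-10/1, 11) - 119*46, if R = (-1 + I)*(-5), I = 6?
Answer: -5569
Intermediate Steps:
R = -25 (R = (-1 + 6)*(-5) = 5*(-5) = -25)
a(U, F) = -25 + 7*U (a(U, F) = -25 + (6*U + U) = -25 + 7*U)
a(-10/1, 11) - 119*46 = (-25 + 7*(-10/1)) - 119*46 = (-25 + 7*(-10*1)) - 5474 = (-25 + 7*(-10)) - 5474 = (-25 - 70) - 5474 = -95 - 5474 = -5569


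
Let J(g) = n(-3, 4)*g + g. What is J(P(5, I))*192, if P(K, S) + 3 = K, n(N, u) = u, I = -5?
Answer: 1920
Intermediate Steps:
P(K, S) = -3 + K
J(g) = 5*g (J(g) = 4*g + g = 5*g)
J(P(5, I))*192 = (5*(-3 + 5))*192 = (5*2)*192 = 10*192 = 1920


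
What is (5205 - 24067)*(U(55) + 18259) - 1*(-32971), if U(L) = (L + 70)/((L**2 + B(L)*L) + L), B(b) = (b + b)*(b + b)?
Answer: -23023775168021/66858 ≈ -3.4437e+8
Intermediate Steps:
B(b) = 4*b**2 (B(b) = (2*b)*(2*b) = 4*b**2)
U(L) = (70 + L)/(L + L**2 + 4*L**3) (U(L) = (L + 70)/((L**2 + (4*L**2)*L) + L) = (70 + L)/((L**2 + 4*L**3) + L) = (70 + L)/(L + L**2 + 4*L**3))
(5205 - 24067)*(U(55) + 18259) - 1*(-32971) = (5205 - 24067)*((70 + 55)/(55*(1 + 55 + 4*55**2)) + 18259) - 1*(-32971) = -18862*((1/55)*125/(1 + 55 + 4*3025) + 18259) + 32971 = -18862*((1/55)*125/(1 + 55 + 12100) + 18259) + 32971 = -18862*((1/55)*125/12156 + 18259) + 32971 = -18862*((1/55)*(1/12156)*125 + 18259) + 32971 = -18862*(25/133716 + 18259) + 32971 = -18862*2441520469/133716 + 32971 = -23025979543139/66858 + 32971 = -23023775168021/66858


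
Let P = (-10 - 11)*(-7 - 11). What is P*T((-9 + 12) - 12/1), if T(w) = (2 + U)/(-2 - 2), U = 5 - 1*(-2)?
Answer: -1701/2 ≈ -850.50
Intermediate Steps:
U = 7 (U = 5 + 2 = 7)
T(w) = -9/4 (T(w) = (2 + 7)/(-2 - 2) = 9/(-4) = 9*(-¼) = -9/4)
P = 378 (P = -21*(-18) = 378)
P*T((-9 + 12) - 12/1) = 378*(-9/4) = -1701/2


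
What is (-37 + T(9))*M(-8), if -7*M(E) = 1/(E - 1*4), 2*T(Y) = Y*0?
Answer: -37/84 ≈ -0.44048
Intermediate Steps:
T(Y) = 0 (T(Y) = (Y*0)/2 = (½)*0 = 0)
M(E) = -1/(7*(-4 + E)) (M(E) = -1/(7*(E - 1*4)) = -1/(7*(E - 4)) = -1/(7*(-4 + E)))
(-37 + T(9))*M(-8) = (-37 + 0)*(-1/(-28 + 7*(-8))) = -(-37)/(-28 - 56) = -(-37)/(-84) = -(-37)*(-1)/84 = -37*1/84 = -37/84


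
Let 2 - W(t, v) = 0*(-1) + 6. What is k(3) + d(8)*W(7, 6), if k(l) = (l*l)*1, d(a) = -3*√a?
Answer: 9 + 24*√2 ≈ 42.941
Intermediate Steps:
W(t, v) = -4 (W(t, v) = 2 - (0*(-1) + 6) = 2 - (0 + 6) = 2 - 1*6 = 2 - 6 = -4)
k(l) = l² (k(l) = l²*1 = l²)
k(3) + d(8)*W(7, 6) = 3² - 6*√2*(-4) = 9 - 6*√2*(-4) = 9 + 24*√2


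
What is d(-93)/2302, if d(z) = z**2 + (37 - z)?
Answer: 8779/2302 ≈ 3.8136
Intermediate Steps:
d(z) = 37 + z**2 - z
d(-93)/2302 = (37 + (-93)**2 - 1*(-93))/2302 = (37 + 8649 + 93)*(1/2302) = 8779*(1/2302) = 8779/2302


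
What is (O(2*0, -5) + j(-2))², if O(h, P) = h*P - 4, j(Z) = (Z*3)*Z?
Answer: 64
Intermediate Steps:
j(Z) = 3*Z² (j(Z) = (3*Z)*Z = 3*Z²)
O(h, P) = -4 + P*h (O(h, P) = P*h - 4 = -4 + P*h)
(O(2*0, -5) + j(-2))² = ((-4 - 10*0) + 3*(-2)²)² = ((-4 - 5*0) + 3*4)² = ((-4 + 0) + 12)² = (-4 + 12)² = 8² = 64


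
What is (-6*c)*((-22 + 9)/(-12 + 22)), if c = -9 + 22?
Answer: 507/5 ≈ 101.40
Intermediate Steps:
c = 13
(-6*c)*((-22 + 9)/(-12 + 22)) = (-6*13)*((-22 + 9)/(-12 + 22)) = -(-1014)/10 = -78*(-13/10) = 507/5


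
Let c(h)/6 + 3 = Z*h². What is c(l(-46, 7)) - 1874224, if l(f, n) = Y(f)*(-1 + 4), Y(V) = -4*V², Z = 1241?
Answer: 4800833907902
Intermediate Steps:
l(f, n) = -12*f² (l(f, n) = (-4*f²)*(-1 + 4) = -4*f²*3 = -12*f²)
c(h) = -18 + 7446*h² (c(h) = -18 + 6*(1241*h²) = -18 + 7446*h²)
c(l(-46, 7)) - 1874224 = (-18 + 7446*(-12*(-46)²)²) - 1874224 = (-18 + 7446*(-12*2116)²) - 1874224 = (-18 + 7446*(-25392)²) - 1874224 = (-18 + 7446*644753664) - 1874224 = (-18 + 4800835782144) - 1874224 = 4800835782126 - 1874224 = 4800833907902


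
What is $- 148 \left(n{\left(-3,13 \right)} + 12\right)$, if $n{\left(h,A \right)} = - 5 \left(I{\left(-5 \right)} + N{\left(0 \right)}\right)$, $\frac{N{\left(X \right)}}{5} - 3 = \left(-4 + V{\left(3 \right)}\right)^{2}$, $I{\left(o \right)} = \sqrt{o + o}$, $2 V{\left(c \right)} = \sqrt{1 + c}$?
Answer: $42624 + 740 i \sqrt{10} \approx 42624.0 + 2340.1 i$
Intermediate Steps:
$V{\left(c \right)} = \frac{\sqrt{1 + c}}{2}$
$I{\left(o \right)} = \sqrt{2} \sqrt{o}$ ($I{\left(o \right)} = \sqrt{2 o} = \sqrt{2} \sqrt{o}$)
$N{\left(X \right)} = 60$ ($N{\left(X \right)} = 15 + 5 \left(-4 + \frac{\sqrt{1 + 3}}{2}\right)^{2} = 15 + 5 \left(-4 + \frac{\sqrt{4}}{2}\right)^{2} = 15 + 5 \left(-4 + \frac{1}{2} \cdot 2\right)^{2} = 15 + 5 \left(-4 + 1\right)^{2} = 15 + 5 \left(-3\right)^{2} = 15 + 5 \cdot 9 = 15 + 45 = 60$)
$n{\left(h,A \right)} = -300 - 5 i \sqrt{10}$ ($n{\left(h,A \right)} = - 5 \left(\sqrt{2} \sqrt{-5} + 60\right) = - 5 \left(\sqrt{2} i \sqrt{5} + 60\right) = - 5 \left(i \sqrt{10} + 60\right) = - 5 \left(60 + i \sqrt{10}\right) = -300 - 5 i \sqrt{10}$)
$- 148 \left(n{\left(-3,13 \right)} + 12\right) = - 148 \left(\left(-300 - 5 i \sqrt{10}\right) + 12\right) = - 148 \left(-288 - 5 i \sqrt{10}\right) = 42624 + 740 i \sqrt{10}$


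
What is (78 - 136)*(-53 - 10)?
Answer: 3654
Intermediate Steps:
(78 - 136)*(-53 - 10) = -58*(-63) = 3654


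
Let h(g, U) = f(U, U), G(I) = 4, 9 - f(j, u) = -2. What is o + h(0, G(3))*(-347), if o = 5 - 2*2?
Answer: -3816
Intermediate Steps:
f(j, u) = 11 (f(j, u) = 9 - 1*(-2) = 9 + 2 = 11)
h(g, U) = 11
o = 1 (o = 5 - 4 = 1)
o + h(0, G(3))*(-347) = 1 + 11*(-347) = 1 - 3817 = -3816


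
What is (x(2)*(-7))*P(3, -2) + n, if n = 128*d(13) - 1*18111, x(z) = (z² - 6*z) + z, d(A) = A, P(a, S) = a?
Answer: -16321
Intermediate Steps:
x(z) = z² - 5*z
n = -16447 (n = 128*13 - 1*18111 = 1664 - 18111 = -16447)
(x(2)*(-7))*P(3, -2) + n = ((2*(-5 + 2))*(-7))*3 - 16447 = ((2*(-3))*(-7))*3 - 16447 = -6*(-7)*3 - 16447 = 42*3 - 16447 = 126 - 16447 = -16321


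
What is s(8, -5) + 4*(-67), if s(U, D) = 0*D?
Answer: -268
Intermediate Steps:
s(U, D) = 0
s(8, -5) + 4*(-67) = 0 + 4*(-67) = 0 - 268 = -268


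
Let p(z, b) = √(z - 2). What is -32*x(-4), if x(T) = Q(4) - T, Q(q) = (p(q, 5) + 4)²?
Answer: -704 - 256*√2 ≈ -1066.0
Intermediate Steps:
p(z, b) = √(-2 + z)
Q(q) = (4 + √(-2 + q))² (Q(q) = (√(-2 + q) + 4)² = (4 + √(-2 + q))²)
x(T) = (4 + √2)² - T (x(T) = (4 + √(-2 + 4))² - T = (4 + √2)² - T)
-32*x(-4) = -32*((4 + √2)² - 1*(-4)) = -32*((4 + √2)² + 4) = -32*(4 + (4 + √2)²) = -128 - 32*(4 + √2)²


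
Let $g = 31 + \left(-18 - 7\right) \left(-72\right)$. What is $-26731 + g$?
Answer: $-24900$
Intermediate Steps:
$g = 1831$ ($g = 31 + \left(-18 - 7\right) \left(-72\right) = 31 - -1800 = 31 + 1800 = 1831$)
$-26731 + g = -26731 + 1831 = -24900$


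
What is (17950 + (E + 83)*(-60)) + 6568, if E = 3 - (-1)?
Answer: 19298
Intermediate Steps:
E = 4 (E = 3 - 1*(-1) = 3 + 1 = 4)
(17950 + (E + 83)*(-60)) + 6568 = (17950 + (4 + 83)*(-60)) + 6568 = (17950 + 87*(-60)) + 6568 = (17950 - 5220) + 6568 = 12730 + 6568 = 19298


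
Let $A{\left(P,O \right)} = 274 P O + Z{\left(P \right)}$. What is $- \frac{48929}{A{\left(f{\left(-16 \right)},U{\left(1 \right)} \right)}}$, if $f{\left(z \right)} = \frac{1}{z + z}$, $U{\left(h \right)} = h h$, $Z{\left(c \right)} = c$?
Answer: $\frac{1565728}{275} \approx 5693.6$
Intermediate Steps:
$U{\left(h \right)} = h^{2}$
$f{\left(z \right)} = \frac{1}{2 z}$
$A{\left(P,O \right)} = P + 274 O P$ ($A{\left(P,O \right)} = 274 P O + P = 274 O P + P = P + 274 O P$)
$- \frac{48929}{A{\left(f{\left(-16 \right)},U{\left(1 \right)} \right)}} = - \frac{48929}{\frac{1}{2 \left(-16\right)} \left(1 + 274 \cdot 1^{2}\right)} = - \frac{48929}{\frac{1}{2} \left(- \frac{1}{16}\right) \left(1 + 274 \cdot 1\right)} = - \frac{48929}{\left(- \frac{1}{32}\right) \left(1 + 274\right)} = - \frac{48929}{\left(- \frac{1}{32}\right) 275} = - \frac{48929}{- \frac{275}{32}} = \left(-48929\right) \left(- \frac{32}{275}\right) = \frac{1565728}{275}$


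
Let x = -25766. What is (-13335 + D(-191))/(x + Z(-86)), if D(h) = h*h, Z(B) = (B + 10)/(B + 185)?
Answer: -1145727/1275455 ≈ -0.89829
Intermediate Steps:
Z(B) = (10 + B)/(185 + B)
D(h) = h²
(-13335 + D(-191))/(x + Z(-86)) = (-13335 + (-191)²)/(-25766 + (10 - 86)/(185 - 86)) = (-13335 + 36481)/(-25766 - 76/99) = 23146/(-25766 + (1/99)*(-76)) = 23146/(-25766 - 76/99) = 23146/(-2550910/99) = 23146*(-99/2550910) = -1145727/1275455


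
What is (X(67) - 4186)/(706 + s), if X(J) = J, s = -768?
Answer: 4119/62 ≈ 66.435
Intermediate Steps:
(X(67) - 4186)/(706 + s) = (67 - 4186)/(706 - 768) = -4119/(-62) = -4119*(-1/62) = 4119/62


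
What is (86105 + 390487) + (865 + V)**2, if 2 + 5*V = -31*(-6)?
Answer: 32245881/25 ≈ 1.2898e+6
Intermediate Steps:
V = 184/5 (V = -2/5 + (-31*(-6))/5 = -2/5 + (1/5)*186 = -2/5 + 186/5 = 184/5 ≈ 36.800)
(86105 + 390487) + (865 + V)**2 = (86105 + 390487) + (865 + 184/5)**2 = 476592 + (4509/5)**2 = 476592 + 20331081/25 = 32245881/25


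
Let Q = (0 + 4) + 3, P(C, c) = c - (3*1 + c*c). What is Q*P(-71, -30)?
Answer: -6531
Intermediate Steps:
P(C, c) = -3 + c - c² (P(C, c) = c - (3 + c²) = c + (-3 - c²) = -3 + c - c²)
Q = 7 (Q = 4 + 3 = 7)
Q*P(-71, -30) = 7*(-3 - 30 - 1*(-30)²) = 7*(-3 - 30 - 1*900) = 7*(-3 - 30 - 900) = 7*(-933) = -6531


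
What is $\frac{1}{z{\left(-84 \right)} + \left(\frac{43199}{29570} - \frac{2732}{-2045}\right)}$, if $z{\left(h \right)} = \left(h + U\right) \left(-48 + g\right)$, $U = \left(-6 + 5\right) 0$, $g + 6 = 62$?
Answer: $- \frac{12094130}{8093429921} \approx -0.0014943$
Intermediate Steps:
$g = 56$ ($g = -6 + 62 = 56$)
$U = 0$ ($U = \left(-1\right) 0 = 0$)
$z{\left(h \right)} = 8 h$ ($z{\left(h \right)} = \left(h + 0\right) \left(-48 + 56\right) = h 8 = 8 h$)
$\frac{1}{z{\left(-84 \right)} + \left(\frac{43199}{29570} - \frac{2732}{-2045}\right)} = \frac{1}{8 \left(-84\right) + \left(\frac{43199}{29570} - \frac{2732}{-2045}\right)} = \frac{1}{-672 + \left(43199 \cdot \frac{1}{29570} - - \frac{2732}{2045}\right)} = \frac{1}{-672 + \left(\frac{43199}{29570} + \frac{2732}{2045}\right)} = \frac{1}{-672 + \frac{33825439}{12094130}} = \frac{1}{- \frac{8093429921}{12094130}} = - \frac{12094130}{8093429921}$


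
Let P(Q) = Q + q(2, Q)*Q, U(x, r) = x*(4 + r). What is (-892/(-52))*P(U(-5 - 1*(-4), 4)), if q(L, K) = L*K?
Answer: 26760/13 ≈ 2058.5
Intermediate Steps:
q(L, K) = K*L
P(Q) = Q + 2*Q² (P(Q) = Q + (Q*2)*Q = Q + (2*Q)*Q = Q + 2*Q²)
(-892/(-52))*P(U(-5 - 1*(-4), 4)) = (-892/(-52))*(((-5 - 1*(-4))*(4 + 4))*(1 + 2*((-5 - 1*(-4))*(4 + 4)))) = (-892*(-1/52))*(((-5 + 4)*8)*(1 + 2*((-5 + 4)*8))) = 223*((-1*8)*(1 + 2*(-1*8)))/13 = 223*(-8*(1 + 2*(-8)))/13 = 223*(-8*(1 - 16))/13 = 223*(-8*(-15))/13 = (223/13)*120 = 26760/13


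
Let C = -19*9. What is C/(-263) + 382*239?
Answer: 24011545/263 ≈ 91299.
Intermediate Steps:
C = -171
C/(-263) + 382*239 = -171/(-263) + 382*239 = -171*(-1/263) + 91298 = 171/263 + 91298 = 24011545/263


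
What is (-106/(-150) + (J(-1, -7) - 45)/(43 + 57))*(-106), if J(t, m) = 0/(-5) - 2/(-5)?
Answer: -20723/750 ≈ -27.631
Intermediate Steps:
J(t, m) = ⅖ (J(t, m) = 0*(-⅕) - 2*(-⅕) = 0 + ⅖ = ⅖)
(-106/(-150) + (J(-1, -7) - 45)/(43 + 57))*(-106) = (-106/(-150) + (⅖ - 45)/(43 + 57))*(-106) = (-106*(-1/150) - 223/5/100)*(-106) = (53/75 - 223/5*1/100)*(-106) = (53/75 - 223/500)*(-106) = (391/1500)*(-106) = -20723/750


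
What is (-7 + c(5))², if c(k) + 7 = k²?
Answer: 121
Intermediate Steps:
c(k) = -7 + k²
(-7 + c(5))² = (-7 + (-7 + 5²))² = (-7 + (-7 + 25))² = (-7 + 18)² = 11² = 121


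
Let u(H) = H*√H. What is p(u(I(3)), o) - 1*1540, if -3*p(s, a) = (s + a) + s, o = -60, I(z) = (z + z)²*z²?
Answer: -5408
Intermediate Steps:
I(z) = 4*z⁴ (I(z) = (2*z)²*z² = (4*z²)*z² = 4*z⁴)
u(H) = H^(3/2)
p(s, a) = -2*s/3 - a/3 (p(s, a) = -((s + a) + s)/3 = -((a + s) + s)/3 = -(a + 2*s)/3 = -2*s/3 - a/3)
p(u(I(3)), o) - 1*1540 = (-2*(4*3⁴)^(3/2)/3 - ⅓*(-60)) - 1*1540 = (-2*(4*81)^(3/2)/3 + 20) - 1540 = (-2*324^(3/2)/3 + 20) - 1540 = (-⅔*5832 + 20) - 1540 = (-3888 + 20) - 1540 = -3868 - 1540 = -5408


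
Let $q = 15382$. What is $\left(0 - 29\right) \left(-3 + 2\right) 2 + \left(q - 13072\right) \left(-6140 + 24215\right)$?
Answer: $41753308$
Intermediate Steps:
$\left(0 - 29\right) \left(-3 + 2\right) 2 + \left(q - 13072\right) \left(-6140 + 24215\right) = \left(0 - 29\right) \left(-3 + 2\right) 2 + \left(15382 - 13072\right) \left(-6140 + 24215\right) = - 29 \left(\left(-1\right) 2\right) + 2310 \cdot 18075 = \left(-29\right) \left(-2\right) + 41753250 = 58 + 41753250 = 41753308$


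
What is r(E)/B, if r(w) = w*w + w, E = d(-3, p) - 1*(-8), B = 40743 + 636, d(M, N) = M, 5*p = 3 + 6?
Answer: 10/13793 ≈ 0.00072501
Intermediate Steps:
p = 9/5 (p = (3 + 6)/5 = (⅕)*9 = 9/5 ≈ 1.8000)
B = 41379
E = 5 (E = -3 - 1*(-8) = -3 + 8 = 5)
r(w) = w + w² (r(w) = w² + w = w + w²)
r(E)/B = (5*(1 + 5))/41379 = (5*6)*(1/41379) = 30*(1/41379) = 10/13793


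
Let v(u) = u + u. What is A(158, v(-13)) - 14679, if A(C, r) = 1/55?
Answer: -807344/55 ≈ -14679.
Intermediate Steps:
v(u) = 2*u
A(C, r) = 1/55
A(158, v(-13)) - 14679 = 1/55 - 14679 = -807344/55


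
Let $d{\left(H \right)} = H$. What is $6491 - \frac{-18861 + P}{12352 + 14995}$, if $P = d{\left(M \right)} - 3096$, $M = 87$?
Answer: $\frac{177531247}{27347} \approx 6491.8$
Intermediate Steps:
$P = -3009$ ($P = 87 - 3096 = -3009$)
$6491 - \frac{-18861 + P}{12352 + 14995} = 6491 - \frac{-18861 - 3009}{12352 + 14995} = 6491 - - \frac{21870}{27347} = 6491 + \frac{21870}{27347} = \frac{177531247}{27347}$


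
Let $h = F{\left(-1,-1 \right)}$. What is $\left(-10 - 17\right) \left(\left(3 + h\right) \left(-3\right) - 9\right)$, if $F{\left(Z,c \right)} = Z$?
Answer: $405$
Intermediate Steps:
$h = -1$
$\left(-10 - 17\right) \left(\left(3 + h\right) \left(-3\right) - 9\right) = \left(-10 - 17\right) \left(\left(3 - 1\right) \left(-3\right) - 9\right) = \left(-10 - 17\right) \left(2 \left(-3\right) - 9\right) = - 27 \left(-6 - 9\right) = \left(-27\right) \left(-15\right) = 405$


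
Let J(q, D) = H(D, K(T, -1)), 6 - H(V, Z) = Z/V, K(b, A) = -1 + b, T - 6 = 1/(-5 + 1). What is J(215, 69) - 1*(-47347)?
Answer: 13069409/276 ≈ 47353.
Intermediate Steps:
T = 23/4 (T = 6 + 1/(-5 + 1) = 6 + 1/(-4) = 6 - ¼ = 23/4 ≈ 5.7500)
H(V, Z) = 6 - Z/V
J(q, D) = 6 - 19/(4*D) (J(q, D) = 6 - (-1 + 23/4)/D = 6 - 1*19/4/D = 6 - 19/(4*D))
J(215, 69) - 1*(-47347) = (6 - 19/4/69) - 1*(-47347) = (6 - 19/4*1/69) + 47347 = (6 - 19/276) + 47347 = 1637/276 + 47347 = 13069409/276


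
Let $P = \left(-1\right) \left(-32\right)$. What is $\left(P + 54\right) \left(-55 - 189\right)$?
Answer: $-20984$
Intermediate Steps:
$P = 32$
$\left(P + 54\right) \left(-55 - 189\right) = \left(32 + 54\right) \left(-55 - 189\right) = 86 \left(-244\right) = -20984$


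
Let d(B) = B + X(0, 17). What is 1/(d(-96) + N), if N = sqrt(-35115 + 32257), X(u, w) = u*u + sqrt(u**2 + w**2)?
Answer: -79/9099 - I*sqrt(2858)/9099 ≈ -0.0086823 - 0.0058754*I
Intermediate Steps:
X(u, w) = u**2 + sqrt(u**2 + w**2)
N = I*sqrt(2858) (N = sqrt(-2858) = I*sqrt(2858) ≈ 53.46*I)
d(B) = 17 + B (d(B) = B + (0**2 + sqrt(0**2 + 17**2)) = B + (0 + sqrt(0 + 289)) = B + (0 + sqrt(289)) = B + (0 + 17) = B + 17 = 17 + B)
1/(d(-96) + N) = 1/((17 - 96) + I*sqrt(2858)) = 1/(-79 + I*sqrt(2858))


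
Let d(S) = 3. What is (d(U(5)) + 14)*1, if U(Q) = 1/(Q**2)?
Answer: 17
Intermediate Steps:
U(Q) = Q**(-2)
(d(U(5)) + 14)*1 = (3 + 14)*1 = 17*1 = 17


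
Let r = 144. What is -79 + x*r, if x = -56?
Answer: -8143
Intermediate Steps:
-79 + x*r = -79 - 56*144 = -79 - 8064 = -8143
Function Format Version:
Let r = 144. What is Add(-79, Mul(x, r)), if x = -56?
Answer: -8143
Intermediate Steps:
Add(-79, Mul(x, r)) = Add(-79, Mul(-56, 144)) = Add(-79, -8064) = -8143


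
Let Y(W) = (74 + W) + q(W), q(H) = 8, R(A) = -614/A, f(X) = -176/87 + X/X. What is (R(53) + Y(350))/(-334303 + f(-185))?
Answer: -969267/770737925 ≈ -0.0012576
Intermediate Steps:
f(X) = -89/87 (f(X) = -176*1/87 + 1 = -176/87 + 1 = -89/87)
Y(W) = 82 + W (Y(W) = (74 + W) + 8 = 82 + W)
(R(53) + Y(350))/(-334303 + f(-185)) = (-614/53 + (82 + 350))/(-334303 - 89/87) = (-614*1/53 + 432)/(-29084450/87) = (-614/53 + 432)*(-87/29084450) = (22282/53)*(-87/29084450) = -969267/770737925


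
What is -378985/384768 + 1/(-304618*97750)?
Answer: -2821203138685567/2864252382624000 ≈ -0.98497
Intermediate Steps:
-378985/384768 + 1/(-304618*97750) = -378985*1/384768 - 1/304618*1/97750 = -378985/384768 - 1/29776409500 = -2821203138685567/2864252382624000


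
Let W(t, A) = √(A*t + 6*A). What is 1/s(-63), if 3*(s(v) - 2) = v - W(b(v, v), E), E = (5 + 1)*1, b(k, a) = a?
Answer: I/(√38 - 19*I) ≈ -0.047619 + 0.01545*I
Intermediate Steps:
E = 6 (E = 6*1 = 6)
W(t, A) = √(6*A + A*t)
s(v) = 2 - √(36 + 6*v)/3 + v/3 (s(v) = 2 + (v - √(6*(6 + v)))/3 = 2 + (v - √(36 + 6*v))/3 = 2 + (-√(36 + 6*v)/3 + v/3) = 2 - √(36 + 6*v)/3 + v/3)
1/s(-63) = 1/(2 - √(36 + 6*(-63))/3 + (⅓)*(-63)) = 1/(2 - √(36 - 378)/3 - 21) = 1/(2 - I*√38 - 21) = 1/(-19 - I*√38)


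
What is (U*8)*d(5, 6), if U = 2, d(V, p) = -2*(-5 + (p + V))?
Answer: -192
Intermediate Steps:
d(V, p) = 10 - 2*V - 2*p (d(V, p) = -2*(-5 + (V + p)) = -2*(-5 + V + p) = 10 - 2*V - 2*p)
(U*8)*d(5, 6) = (2*8)*(10 - 2*5 - 2*6) = 16*(10 - 10 - 12) = 16*(-12) = -192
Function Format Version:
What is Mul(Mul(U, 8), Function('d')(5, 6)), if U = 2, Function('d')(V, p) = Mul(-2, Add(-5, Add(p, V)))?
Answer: -192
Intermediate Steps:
Function('d')(V, p) = Add(10, Mul(-2, V), Mul(-2, p)) (Function('d')(V, p) = Mul(-2, Add(-5, Add(V, p))) = Mul(-2, Add(-5, V, p)) = Add(10, Mul(-2, V), Mul(-2, p)))
Mul(Mul(U, 8), Function('d')(5, 6)) = Mul(Mul(2, 8), Add(10, Mul(-2, 5), Mul(-2, 6))) = Mul(16, Add(10, -10, -12)) = Mul(16, -12) = -192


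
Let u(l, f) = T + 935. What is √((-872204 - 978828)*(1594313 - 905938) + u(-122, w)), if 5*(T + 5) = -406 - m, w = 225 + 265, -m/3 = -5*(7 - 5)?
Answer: I*√31855103803930/5 ≈ 1.1288e+6*I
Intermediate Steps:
m = 30 (m = -(-15)*(7 - 5) = -(-15)*2 = -3*(-10) = 30)
w = 490
T = -461/5 (T = -5 + (-406 - 1*30)/5 = -5 + (-406 - 30)/5 = -5 + (⅕)*(-436) = -5 - 436/5 = -461/5 ≈ -92.200)
u(l, f) = 4214/5 (u(l, f) = -461/5 + 935 = 4214/5)
√((-872204 - 978828)*(1594313 - 905938) + u(-122, w)) = √((-872204 - 978828)*(1594313 - 905938) + 4214/5) = √(-1851032*688375 + 4214/5) = √(-1274204153000 + 4214/5) = √(-6371020760786/5) = I*√31855103803930/5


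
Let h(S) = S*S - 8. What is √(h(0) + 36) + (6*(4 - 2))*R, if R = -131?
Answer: -1572 + 2*√7 ≈ -1566.7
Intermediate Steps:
h(S) = -8 + S² (h(S) = S² - 8 = -8 + S²)
√(h(0) + 36) + (6*(4 - 2))*R = √((-8 + 0²) + 36) + (6*(4 - 2))*(-131) = √((-8 + 0) + 36) + (6*2)*(-131) = √(-8 + 36) + 12*(-131) = √28 - 1572 = 2*√7 - 1572 = -1572 + 2*√7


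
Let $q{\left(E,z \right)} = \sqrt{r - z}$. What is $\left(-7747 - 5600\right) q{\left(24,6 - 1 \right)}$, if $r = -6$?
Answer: $- 13347 i \sqrt{11} \approx - 44267.0 i$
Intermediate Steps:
$q{\left(E,z \right)} = \sqrt{-6 - z}$
$\left(-7747 - 5600\right) q{\left(24,6 - 1 \right)} = \left(-7747 - 5600\right) \sqrt{-6 - \left(6 - 1\right)} = \left(-7747 - 5600\right) \sqrt{-6 - 5} = - 13347 \sqrt{-11} = - 13347 i \sqrt{11}$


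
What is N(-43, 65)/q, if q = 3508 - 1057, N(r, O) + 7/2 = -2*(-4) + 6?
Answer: 7/1634 ≈ 0.0042840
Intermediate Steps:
N(r, O) = 21/2 (N(r, O) = -7/2 + (-2*(-4) + 6) = -7/2 + (8 + 6) = -7/2 + 14 = 21/2)
q = 2451
N(-43, 65)/q = (21/2)/2451 = (21/2)*(1/2451) = 7/1634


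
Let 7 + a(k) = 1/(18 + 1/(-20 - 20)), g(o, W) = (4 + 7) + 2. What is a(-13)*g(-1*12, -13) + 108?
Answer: 12743/719 ≈ 17.723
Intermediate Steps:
g(o, W) = 13 (g(o, W) = 11 + 2 = 13)
a(k) = -4993/719 (a(k) = -7 + 1/(18 + 1/(-20 - 20)) = -7 + 1/(18 + 1/(-40)) = -7 + 1/(18 - 1/40) = -7 + 1/(719/40) = -7 + 40/719 = -4993/719)
a(-13)*g(-1*12, -13) + 108 = -4993/719*13 + 108 = -64909/719 + 108 = 12743/719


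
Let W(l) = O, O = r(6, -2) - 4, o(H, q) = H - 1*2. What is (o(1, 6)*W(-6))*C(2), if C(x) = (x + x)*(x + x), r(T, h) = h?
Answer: 96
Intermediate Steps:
C(x) = 4*x² (C(x) = (2*x)*(2*x) = 4*x²)
o(H, q) = -2 + H (o(H, q) = H - 2 = -2 + H)
O = -6 (O = -2 - 4 = -6)
W(l) = -6
(o(1, 6)*W(-6))*C(2) = ((-2 + 1)*(-6))*(4*2²) = (-1*(-6))*(4*4) = 6*16 = 96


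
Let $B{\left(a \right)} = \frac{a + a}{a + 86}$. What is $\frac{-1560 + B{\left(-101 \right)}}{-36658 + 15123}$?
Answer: $\frac{23198}{323025} \approx 0.071815$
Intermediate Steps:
$B{\left(a \right)} = \frac{2 a}{86 + a}$
$\frac{-1560 + B{\left(-101 \right)}}{-36658 + 15123} = \frac{-1560 + 2 \left(-101\right) \frac{1}{86 - 101}}{-36658 + 15123} = \frac{-1560 + 2 \left(-101\right) \frac{1}{-15}}{-21535} = \left(-1560 + 2 \left(-101\right) \left(- \frac{1}{15}\right)\right) \left(- \frac{1}{21535}\right) = \left(-1560 + \frac{202}{15}\right) \left(- \frac{1}{21535}\right) = \left(- \frac{23198}{15}\right) \left(- \frac{1}{21535}\right) = \frac{23198}{323025}$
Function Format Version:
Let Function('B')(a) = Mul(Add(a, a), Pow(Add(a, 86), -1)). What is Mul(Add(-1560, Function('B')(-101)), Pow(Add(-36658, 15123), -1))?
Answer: Rational(23198, 323025) ≈ 0.071815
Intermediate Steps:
Function('B')(a) = Mul(2, a, Pow(Add(86, a), -1)) (Function('B')(a) = Mul(Mul(2, a), Pow(Add(86, a), -1)) = Mul(2, a, Pow(Add(86, a), -1)))
Mul(Add(-1560, Function('B')(-101)), Pow(Add(-36658, 15123), -1)) = Mul(Add(-1560, Mul(2, -101, Pow(Add(86, -101), -1))), Pow(Add(-36658, 15123), -1)) = Mul(Add(-1560, Mul(2, -101, Pow(-15, -1))), Pow(-21535, -1)) = Mul(Add(-1560, Mul(2, -101, Rational(-1, 15))), Rational(-1, 21535)) = Mul(Add(-1560, Rational(202, 15)), Rational(-1, 21535)) = Mul(Rational(-23198, 15), Rational(-1, 21535)) = Rational(23198, 323025)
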